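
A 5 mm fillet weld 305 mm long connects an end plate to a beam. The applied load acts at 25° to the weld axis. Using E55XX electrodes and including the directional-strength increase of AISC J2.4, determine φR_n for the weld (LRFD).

φR_n ≈ 304 kN

E55XX → F_EXX = 550 MPa.
t_e = 0.707 × 5 = 3.535 mm; A_we = 3.535 × 305 = 1078 mm².
Directional factor: 1.0 + 0.5 sin^1.5(25°) = 1.137.
F_nw = 0.6 × 550 × 1.137 = 375.3 MPa.
φR_n = 0.75 × 375.3 × 1078 × 10⁻³ = 303.5 kN.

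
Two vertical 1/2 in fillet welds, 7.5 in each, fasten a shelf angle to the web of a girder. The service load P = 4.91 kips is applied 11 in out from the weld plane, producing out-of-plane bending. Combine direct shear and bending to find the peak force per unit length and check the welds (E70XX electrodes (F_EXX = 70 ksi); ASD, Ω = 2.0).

f_max ≈ 2.9 kip/in; adequate

L_w = 2 × 7.5 = 15 in; section modulus (unit throat) S = 2 × L²/6 = 18.75 in².
Direct shear f_v = P/L_w = 4.91/15 = 0.3273 kip/in.
Moment M = P × e = 4.91 × 11 = 54.01 kip·in; bending f_b = M/S = 2.881 kip/in.
f_max = √(f_v² + f_b²) = √(0.3273² + 2.881²) = 2.899 kip/in.
r_n/Ω = (1/2.0) × 0.6 × 70 × (0.707 × 0.5) = 7.423 kip/in → adequate.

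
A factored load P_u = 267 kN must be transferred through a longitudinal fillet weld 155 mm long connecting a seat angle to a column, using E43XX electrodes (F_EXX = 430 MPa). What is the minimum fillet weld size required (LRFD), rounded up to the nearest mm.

Total weld length L = 155 mm.
Required throat t_e = P_u / (φ × 0.6 F_EXX × L) = 267 / (0.75 × 0.6 × 430 × 155 × 10⁻³) = 8.902 mm.
Required leg w = t_e / 0.707 = 12.59 mm → use 13 mm.

w = 13 mm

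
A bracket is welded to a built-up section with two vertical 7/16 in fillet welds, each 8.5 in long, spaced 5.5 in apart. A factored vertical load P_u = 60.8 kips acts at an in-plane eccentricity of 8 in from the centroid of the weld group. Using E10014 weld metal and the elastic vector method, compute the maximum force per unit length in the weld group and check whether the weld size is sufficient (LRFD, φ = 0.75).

E100XX → F_EXX = 100 ksi.
Total weld length L_w = 17 in. Treat welds as unit-width lines.
Polar moment about centroid: J = 2[d³/12 + d(b/2)²] = 2[8.5³/12 + 8.5×2.75²] = 230.9 in³.
Direct shear f_v = P/L_w = 60.8 / 17 = 3.576 kip/in (vertical).
Torsion M = P·e = 60.8 × 8 = 486.4 kip·in.
Critical point at (x, y) = (2.75, 4.25) from centroid. f_tx = M·y/J = 8.952 kip/in; f_ty = M·x/J = 5.793 kip/in.
Resultant f_max = √[f_tx² + (f_v + f_ty)²] = √[8.952² + (3.576 + 5.793)²] = 12.96 kip/in.
Capacity per unit length: φr_n = 0.75 × 0.6 × 100 × (0.707 × 0.4375) = 13.92 kip/in.
12.96 ≤ 13.92 → adequate.

f_max ≈ 13 kip/in; adequate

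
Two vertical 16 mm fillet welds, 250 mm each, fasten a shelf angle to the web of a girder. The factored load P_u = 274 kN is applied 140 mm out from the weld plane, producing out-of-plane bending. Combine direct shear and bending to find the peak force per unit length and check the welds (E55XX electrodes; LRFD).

E55XX → F_EXX = 550 MPa.
L_w = 2 × 250 = 500 mm; section modulus (unit throat) S = 2 × L²/6 = 20830 mm².
Direct shear f_v = P/L_w = 274×10³/500 = 548 N/mm.
Moment M = P × e = 274×10³ × 140 = 38360000 N·mm; bending f_b = M/S = 1841 N/mm.
f_max = √(f_v² + f_b²) = √(548² + 1841²) = 1921 N/mm.
φr_n = 0.75 × 0.6 × 550 × (0.707 × 16) = 2800 N/mm → adequate.

f_max ≈ 1920 N/mm; adequate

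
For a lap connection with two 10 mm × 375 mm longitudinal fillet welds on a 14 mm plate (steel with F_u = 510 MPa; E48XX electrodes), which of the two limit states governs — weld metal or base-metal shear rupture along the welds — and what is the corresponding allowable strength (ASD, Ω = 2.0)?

R_n/Ω ≈ 764 kN (weld metal governs)

E48XX → F_EXX = 480 MPa.
t_e = 0.707 × 10 = 7.07 mm; L = 750 mm.
Weld metal: R_n/Ω = (1/2.0) × 0.6 × 480 × 7.07 × 750 × 10⁻³ = 763.6 kN.
Base metal (shear rupture): R_n/Ω = (1/2.0) × 0.6 × 510 × 14 × 750 × 10⁻³ = 1606 kN.
Governing: weld metal.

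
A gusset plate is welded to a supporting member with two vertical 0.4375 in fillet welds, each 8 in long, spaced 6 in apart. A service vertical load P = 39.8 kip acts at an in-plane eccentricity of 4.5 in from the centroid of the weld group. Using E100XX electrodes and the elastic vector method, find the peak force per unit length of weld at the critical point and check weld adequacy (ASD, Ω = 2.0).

f_max ≈ 5.75 kip/in; adequate

E100XX → F_EXX = 100 ksi.
Total weld length L_w = 16 in. Treat welds as unit-width lines.
Polar moment about centroid: J = 2[d³/12 + d(b/2)²] = 2[8³/12 + 8×3²] = 229.3 in³.
Direct shear f_v = P/L_w = 39.8 / 16 = 2.487 kip/in (vertical).
Torsion M = P·e = 39.8 × 4.5 = 179.1 kip·in.
Critical point at (x, y) = (3, 4) from centroid. f_tx = M·y/J = 3.124 kip/in; f_ty = M·x/J = 2.343 kip/in.
Resultant f_max = √[f_tx² + (f_v + f_ty)²] = √[3.124² + (2.487 + 2.343)²] = 5.752 kip/in.
Capacity per unit length: r_n/Ω = (1/2.0) × 0.6 × 100 × (0.707 × 0.4375) = 9.279 kip/in.
5.752 ≤ 9.279 → adequate.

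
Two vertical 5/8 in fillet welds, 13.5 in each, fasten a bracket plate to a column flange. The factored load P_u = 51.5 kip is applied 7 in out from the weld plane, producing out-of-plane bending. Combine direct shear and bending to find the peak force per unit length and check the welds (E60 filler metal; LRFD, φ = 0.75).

f_max ≈ 6.23 kip/in; adequate

E60XX → F_EXX = 60 ksi.
L_w = 2 × 13.5 = 27 in; section modulus (unit throat) S = 2 × L²/6 = 60.75 in².
Direct shear f_v = P/L_w = 51.5/27 = 1.907 kip/in.
Moment M = P × e = 51.5 × 7 = 360.5 kip·in; bending f_b = M/S = 5.934 kip/in.
f_max = √(f_v² + f_b²) = √(1.907² + 5.934²) = 6.233 kip/in.
φr_n = 0.75 × 0.6 × 60 × (0.707 × 0.625) = 11.93 kip/in → adequate.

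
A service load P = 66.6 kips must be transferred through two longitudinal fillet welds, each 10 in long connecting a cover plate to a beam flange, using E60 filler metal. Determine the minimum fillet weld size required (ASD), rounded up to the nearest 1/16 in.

w = 5/16 in

E60XX → F_EXX = 60 ksi.
Total weld length L = 20 in.
Required throat t_e = P × Ω / (0.6 F_EXX × L) = 66.6 × 2.0 / (0.6 × 60 × 20) = 0.185 in.
Required leg w = t_e / 0.707 = 0.2617 in → use 5/16 in.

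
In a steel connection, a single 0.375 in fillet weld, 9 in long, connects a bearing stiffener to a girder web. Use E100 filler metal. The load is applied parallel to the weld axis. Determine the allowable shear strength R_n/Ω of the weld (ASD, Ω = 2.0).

R_n/Ω ≈ 71.6 kips

E100XX → F_EXX = 100 ksi.
Effective throat t_e = 0.707 × 0.375 = 0.2651 in.
Total length L = 9 in; A_we = 0.2651 × 9 = 2.386 in².
F_nw = 0.6 F_EXX = 0.6 × 100 = 60 ksi.
R_n = 60 × 2.386 = 143.2 kips; R_n/Ω = 143.2/2.0 = 71.58 kips.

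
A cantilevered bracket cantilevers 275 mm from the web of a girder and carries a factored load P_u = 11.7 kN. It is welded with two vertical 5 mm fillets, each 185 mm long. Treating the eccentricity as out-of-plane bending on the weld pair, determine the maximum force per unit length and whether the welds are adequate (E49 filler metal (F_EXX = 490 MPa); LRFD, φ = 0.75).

L_w = 2 × 185 = 370 mm; section modulus (unit throat) S = 2 × L²/6 = 11410 mm².
Direct shear f_v = P/L_w = 11.7×10³/370 = 31.62 N/mm.
Moment M = P × e = 11.7×10³ × 275 = 3217500 N·mm; bending f_b = M/S = 282 N/mm.
f_max = √(f_v² + f_b²) = √(31.62² + 282²) = 283.8 N/mm.
φr_n = 0.75 × 0.6 × 490 × (0.707 × 5) = 779.5 N/mm → adequate.

f_max ≈ 284 N/mm; adequate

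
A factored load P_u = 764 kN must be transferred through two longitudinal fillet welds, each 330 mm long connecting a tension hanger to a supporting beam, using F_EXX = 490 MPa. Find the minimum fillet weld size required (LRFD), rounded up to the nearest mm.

Total weld length L = 660 mm.
Required throat t_e = P_u / (φ × 0.6 F_EXX × L) = 764 / (0.75 × 0.6 × 490 × 660 × 10⁻³) = 5.25 mm.
Required leg w = t_e / 0.707 = 7.425 mm → use 8 mm.

w = 8 mm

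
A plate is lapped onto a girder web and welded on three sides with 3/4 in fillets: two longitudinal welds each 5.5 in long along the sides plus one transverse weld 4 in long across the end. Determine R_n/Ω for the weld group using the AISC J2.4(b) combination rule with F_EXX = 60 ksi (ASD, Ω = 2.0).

R_n/Ω ≈ 147 kip

t_e = 0.707 × 0.75 = 0.5302 in.
R_nwl = 0.6 × 60 × 0.5302 × 11 = 210 kip (longitudinal, 2 welds).
R_nwt = 0.6 × 60 × 0.5302 × 4 = 76.36 kip (transverse, base value).
(i) R_nwl + R_nwt = 286.3 kip; (ii) 0.85 R_nwl + 1.5 R_nwt = 293 kip.
R_n = max = 293 kip [governs: (ii)]; R_n/Ω = 146.5 kip.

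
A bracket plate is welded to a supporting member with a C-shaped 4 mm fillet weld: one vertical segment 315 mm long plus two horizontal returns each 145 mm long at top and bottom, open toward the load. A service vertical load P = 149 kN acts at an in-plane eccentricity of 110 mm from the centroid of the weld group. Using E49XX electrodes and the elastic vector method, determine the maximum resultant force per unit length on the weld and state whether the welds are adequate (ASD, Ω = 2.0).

f_max ≈ 471 N/mm; NOT adequate

E49XX → F_EXX = 490 MPa.
Total weld length L_w = 605 mm. Treat welds as unit-width lines.
Centroid: x̄ = 2×145×72.5 / 605 = 34.75 mm from the vertical weld.
Polar moment about centroid: J = I_x + I_y = [315³/12 + 2×145×157.5²] + [315×34.75² + 2(145³/12 + 145×37.75²)] = 11100000 mm³.
Direct shear f_v = P/L_w = 149×10³ / 605 = 246.3 N/mm (vertical).
Torsion M = P·e = 149×10³ × 110 = 16390000 N·mm.
Critical point at (x, y) = (110.2, 157.5) from centroid. f_tx = M·y/J = 232.6 N/mm; f_ty = M·x/J = 162.8 N/mm.
Resultant f_max = √[f_tx² + (f_v + f_ty)²] = √[232.6² + (246.3 + 162.8)²] = 470.6 N/mm.
Capacity per unit length: r_n/Ω = (1/2.0) × 0.6 × 490 × (0.707 × 4) = 415.7 N/mm.
470.6 > 415.7 → NOT adequate.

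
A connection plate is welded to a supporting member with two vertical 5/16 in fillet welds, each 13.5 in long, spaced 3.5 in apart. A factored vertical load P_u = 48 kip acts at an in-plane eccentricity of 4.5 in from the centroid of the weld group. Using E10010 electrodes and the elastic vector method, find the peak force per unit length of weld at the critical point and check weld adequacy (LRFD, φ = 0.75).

E100XX → F_EXX = 100 ksi.
Total weld length L_w = 27 in. Treat welds as unit-width lines.
Polar moment about centroid: J = 2[d³/12 + d(b/2)²] = 2[13.5³/12 + 13.5×1.75²] = 492.8 in³.
Direct shear f_v = P/L_w = 48 / 27 = 1.778 kip/in (vertical).
Torsion M = P·e = 48 × 4.5 = 216 kip·in.
Critical point at (x, y) = (1.75, 6.75) from centroid. f_tx = M·y/J = 2.959 kip/in; f_ty = M·x/J = 0.7671 kip/in.
Resultant f_max = √[f_tx² + (f_v + f_ty)²] = √[2.959² + (1.778 + 0.7671)²] = 3.903 kip/in.
Capacity per unit length: φr_n = 0.75 × 0.6 × 100 × (0.707 × 0.3125) = 9.942 kip/in.
3.903 ≤ 9.942 → adequate.

f_max ≈ 3.9 kip/in; adequate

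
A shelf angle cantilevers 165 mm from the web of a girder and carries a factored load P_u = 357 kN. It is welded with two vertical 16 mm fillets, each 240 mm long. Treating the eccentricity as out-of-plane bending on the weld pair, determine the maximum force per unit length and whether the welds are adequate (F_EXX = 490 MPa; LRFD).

L_w = 2 × 240 = 480 mm; section modulus (unit throat) S = 2 × L²/6 = 19200 mm².
Direct shear f_v = P/L_w = 357×10³/480 = 743.8 N/mm.
Moment M = P × e = 357×10³ × 165 = 58905000 N·mm; bending f_b = M/S = 3068 N/mm.
f_max = √(f_v² + f_b²) = √(743.8² + 3068²) = 3157 N/mm.
φr_n = 0.75 × 0.6 × 490 × (0.707 × 16) = 2494 N/mm → NOT adequate.

f_max ≈ 3160 N/mm; NOT adequate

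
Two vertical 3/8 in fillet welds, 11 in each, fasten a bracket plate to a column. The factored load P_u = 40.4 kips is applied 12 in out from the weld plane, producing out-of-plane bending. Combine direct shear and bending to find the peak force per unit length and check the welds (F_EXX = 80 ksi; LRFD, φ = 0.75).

f_max ≈ 12.2 kip/in; NOT adequate

L_w = 2 × 11 = 22 in; section modulus (unit throat) S = 2 × L²/6 = 40.33 in².
Direct shear f_v = P/L_w = 40.4/22 = 1.836 kip/in.
Moment M = P × e = 40.4 × 12 = 484.8 kip·in; bending f_b = M/S = 12.02 kip/in.
f_max = √(f_v² + f_b²) = √(1.836² + 12.02²) = 12.16 kip/in.
φr_n = 0.75 × 0.6 × 80 × (0.707 × 0.375) = 9.544 kip/in → NOT adequate.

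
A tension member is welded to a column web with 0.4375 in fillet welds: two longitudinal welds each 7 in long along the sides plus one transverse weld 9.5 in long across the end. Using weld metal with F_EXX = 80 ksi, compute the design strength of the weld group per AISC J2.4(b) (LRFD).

φR_n ≈ 291 kips

t_e = 0.707 × 0.4375 = 0.3093 in.
R_nwl = 0.6 × 80 × 0.3093 × 14 = 207.9 kips (longitudinal, 2 welds).
R_nwt = 0.6 × 80 × 0.3093 × 9.5 = 141 kips (transverse, base value).
(i) R_nwl + R_nwt = 348.9 kips; (ii) 0.85 R_nwl + 1.5 R_nwt = 388.2 kips.
R_n = max = 388.2 kips [governs: (ii)]; φR_n = 291.2 kips.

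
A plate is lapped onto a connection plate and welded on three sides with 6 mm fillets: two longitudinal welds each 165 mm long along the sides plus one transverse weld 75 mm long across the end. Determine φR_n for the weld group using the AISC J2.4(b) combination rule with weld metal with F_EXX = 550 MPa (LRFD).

φR_n ≈ 425 kN

t_e = 0.707 × 6 = 4.242 mm.
R_nwl = 0.6 × 550 × 4.242 × 330 × 10⁻³ = 462 kN (longitudinal, 2 welds).
R_nwt = 0.6 × 550 × 4.242 × 75 × 10⁻³ = 105 kN (transverse, base value).
(i) R_nwl + R_nwt = 566.9 kN; (ii) 0.85 R_nwl + 1.5 R_nwt = 550.1 kN.
R_n = max = 566.9 kN [governs: (i)]; φR_n = 425.2 kN.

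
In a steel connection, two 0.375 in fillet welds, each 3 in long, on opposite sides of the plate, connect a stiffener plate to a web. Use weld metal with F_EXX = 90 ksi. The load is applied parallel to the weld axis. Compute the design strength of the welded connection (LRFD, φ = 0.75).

φR_n ≈ 64.4 kip

Effective throat t_e = 0.707 × 0.375 = 0.2651 in.
Total length L = 6 in; A_we = 0.2651 × 6 = 1.591 in².
F_nw = 0.6 F_EXX = 0.6 × 90 = 54 ksi.
φR_n = 0.75 × 54 × 1.591 = 64.43 kip.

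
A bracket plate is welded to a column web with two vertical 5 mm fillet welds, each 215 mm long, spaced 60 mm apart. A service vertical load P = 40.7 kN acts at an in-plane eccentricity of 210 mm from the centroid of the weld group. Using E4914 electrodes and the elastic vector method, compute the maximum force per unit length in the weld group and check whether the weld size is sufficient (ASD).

E49XX → F_EXX = 490 MPa.
Total weld length L_w = 430 mm. Treat welds as unit-width lines.
Polar moment about centroid: J = 2[d³/12 + d(b/2)²] = 2[215³/12 + 215×30²] = 2043000 mm³.
Direct shear f_v = P/L_w = 40.7×10³ / 430 = 94.65 N/mm (vertical).
Torsion M = P·e = 40.7×10³ × 210 = 8547000 N·mm.
Critical point at (x, y) = (30, 107.5) from centroid. f_tx = M·y/J = 449.6 N/mm; f_ty = M·x/J = 125.5 N/mm.
Resultant f_max = √[f_tx² + (f_v + f_ty)²] = √[449.6² + (94.65 + 125.5)²] = 500.6 N/mm.
Capacity per unit length: r_n/Ω = (1/2.0) × 0.6 × 490 × (0.707 × 5) = 519.6 N/mm.
500.6 ≤ 519.6 → adequate.

f_max ≈ 501 N/mm; adequate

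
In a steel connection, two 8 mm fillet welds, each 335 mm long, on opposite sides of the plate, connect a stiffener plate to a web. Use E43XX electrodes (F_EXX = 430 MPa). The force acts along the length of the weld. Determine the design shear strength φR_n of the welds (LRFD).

φR_n ≈ 733 kN

Effective throat t_e = 0.707 × 8 = 5.656 mm.
Total length L = 670 mm; A_we = 5.656 × 670 = 3790 mm².
F_nw = 0.6 F_EXX = 0.6 × 430 = 258 MPa.
φR_n = 0.75 × 258 × 3790 × 10⁻³ = 733.3 kN.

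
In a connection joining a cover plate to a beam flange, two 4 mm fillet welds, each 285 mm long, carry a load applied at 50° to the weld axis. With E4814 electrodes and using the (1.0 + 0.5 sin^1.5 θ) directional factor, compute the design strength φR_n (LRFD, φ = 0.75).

φR_n ≈ 465 kN

E48XX → F_EXX = 480 MPa.
t_e = 0.707 × 4 = 2.828 mm; A_we = 2.828 × 570 = 1612 mm².
Directional factor: 1.0 + 0.5 sin^1.5(50°) = 1.335.
F_nw = 0.6 × 480 × 1.335 = 384.5 MPa.
φR_n = 0.75 × 384.5 × 1612 × 10⁻³ = 464.9 kN.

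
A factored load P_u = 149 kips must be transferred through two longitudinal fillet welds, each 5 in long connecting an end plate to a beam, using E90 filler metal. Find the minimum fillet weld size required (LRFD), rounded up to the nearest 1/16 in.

w = 9/16 in

E90XX → F_EXX = 90 ksi.
Total weld length L = 10 in.
Required throat t_e = P_u / (φ × 0.6 F_EXX × L) = 149 / (0.75 × 0.6 × 90 × 10) = 0.3679 in.
Required leg w = t_e / 0.707 = 0.5204 in → use 9/16 in.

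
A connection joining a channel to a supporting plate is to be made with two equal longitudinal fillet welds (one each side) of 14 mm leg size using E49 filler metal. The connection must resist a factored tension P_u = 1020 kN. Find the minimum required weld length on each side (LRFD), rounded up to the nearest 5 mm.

L = 235 mm on each side

E49XX → F_EXX = 490 MPa.
Throat t_e = 0.707 × 14 = 9.898 mm.
φr_n = 0.75 × 0.6 × 490 × 9.898 × 10⁻³ = 2.183 kN/mm.
L_req = P_u / φr_n = 1020 / 2.183 = 467.4 mm total.
Per side: 467.4 / 2 = 233.7 mm.
Round up → use L = 235 mm on each side.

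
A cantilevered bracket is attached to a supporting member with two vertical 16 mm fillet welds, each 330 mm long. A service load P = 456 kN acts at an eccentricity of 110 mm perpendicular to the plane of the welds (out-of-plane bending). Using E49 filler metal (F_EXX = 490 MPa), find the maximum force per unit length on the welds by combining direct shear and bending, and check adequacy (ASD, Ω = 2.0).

L_w = 2 × 330 = 660 mm; section modulus (unit throat) S = 2 × L²/6 = 36300 mm².
Direct shear f_v = P/L_w = 456×10³/660 = 690.9 N/mm.
Moment M = P × e = 456×10³ × 110 = 50160000 N·mm; bending f_b = M/S = 1382 N/mm.
f_max = √(f_v² + f_b²) = √(690.9² + 1382²) = 1545 N/mm.
r_n/Ω = (1/2.0) × 0.6 × 490 × (0.707 × 16) = 1663 N/mm → adequate.

f_max ≈ 1540 N/mm; adequate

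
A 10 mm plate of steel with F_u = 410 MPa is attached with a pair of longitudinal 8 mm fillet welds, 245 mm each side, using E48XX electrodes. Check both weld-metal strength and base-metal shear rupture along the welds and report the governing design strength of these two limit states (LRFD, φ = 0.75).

φR_n ≈ 599 kN (weld metal governs)

E48XX → F_EXX = 480 MPa.
t_e = 0.707 × 8 = 5.656 mm; L = 490 mm.
Weld metal: φR_n = 0.75 × 0.6 × 480 × 5.656 × 490 × 10⁻³ = 598.6 kN.
Base metal (shear rupture): φR_n = 0.75 × 0.6 × 410 × 10 × 490 × 10⁻³ = 904.1 kN.
Governing: weld metal.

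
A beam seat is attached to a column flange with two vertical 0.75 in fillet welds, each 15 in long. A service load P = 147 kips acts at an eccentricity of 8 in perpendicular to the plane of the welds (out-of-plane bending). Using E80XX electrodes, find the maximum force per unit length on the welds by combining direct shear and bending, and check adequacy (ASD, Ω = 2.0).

f_max ≈ 16.4 kip/in; NOT adequate

E80XX → F_EXX = 80 ksi.
L_w = 2 × 15 = 30 in; section modulus (unit throat) S = 2 × L²/6 = 75 in².
Direct shear f_v = P/L_w = 147/30 = 4.9 kip/in.
Moment M = P × e = 147 × 8 = 1176 kip·in; bending f_b = M/S = 15.68 kip/in.
f_max = √(f_v² + f_b²) = √(4.9² + 15.68²) = 16.43 kip/in.
r_n/Ω = (1/2.0) × 0.6 × 80 × (0.707 × 0.75) = 12.73 kip/in → NOT adequate.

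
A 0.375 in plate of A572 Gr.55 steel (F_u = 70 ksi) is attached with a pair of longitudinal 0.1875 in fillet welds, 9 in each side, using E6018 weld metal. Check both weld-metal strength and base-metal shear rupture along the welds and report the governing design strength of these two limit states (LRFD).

E60XX → F_EXX = 60 ksi.
t_e = 0.707 × 0.1875 = 0.1326 in; L = 18 in.
Weld metal: φR_n = 0.75 × 0.6 × 60 × 0.1326 × 18 = 64.43 kip.
Base metal (shear rupture): φR_n = 0.75 × 0.6 × 70 × 0.375 × 18 = 212.6 kip.
Governing: weld metal.

φR_n ≈ 64.4 kip (weld metal governs)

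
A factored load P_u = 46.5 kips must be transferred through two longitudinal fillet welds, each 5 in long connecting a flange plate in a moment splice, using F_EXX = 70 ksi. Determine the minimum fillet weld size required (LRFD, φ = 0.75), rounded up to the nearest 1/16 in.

w = 1/4 in

Total weld length L = 10 in.
Required throat t_e = P_u / (φ × 0.6 F_EXX × L) = 46.5 / (0.75 × 0.6 × 70 × 10) = 0.1476 in.
Required leg w = t_e / 0.707 = 0.2088 in → use 1/4 in.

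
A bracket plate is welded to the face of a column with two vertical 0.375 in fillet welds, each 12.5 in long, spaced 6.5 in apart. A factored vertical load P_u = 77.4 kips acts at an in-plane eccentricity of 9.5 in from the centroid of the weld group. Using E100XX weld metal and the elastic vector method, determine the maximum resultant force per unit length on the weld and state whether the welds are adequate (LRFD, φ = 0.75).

f_max ≈ 10.6 kip/in; adequate

E100XX → F_EXX = 100 ksi.
Total weld length L_w = 25 in. Treat welds as unit-width lines.
Polar moment about centroid: J = 2[d³/12 + d(b/2)²] = 2[12.5³/12 + 12.5×3.25²] = 589.6 in³.
Direct shear f_v = P/L_w = 77.4 / 25 = 3.096 kip/in (vertical).
Torsion M = P·e = 77.4 × 9.5 = 735.3 kip·in.
Critical point at (x, y) = (3.25, 6.25) from centroid. f_tx = M·y/J = 7.795 kip/in; f_ty = M·x/J = 4.053 kip/in.
Resultant f_max = √[f_tx² + (f_v + f_ty)²] = √[7.795² + (3.096 + 4.053)²] = 10.58 kip/in.
Capacity per unit length: φr_n = 0.75 × 0.6 × 100 × (0.707 × 0.375) = 11.93 kip/in.
10.58 ≤ 11.93 → adequate.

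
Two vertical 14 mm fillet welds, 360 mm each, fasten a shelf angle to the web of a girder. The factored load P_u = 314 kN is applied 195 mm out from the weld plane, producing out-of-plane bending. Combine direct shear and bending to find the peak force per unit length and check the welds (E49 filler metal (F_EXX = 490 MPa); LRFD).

L_w = 2 × 360 = 720 mm; section modulus (unit throat) S = 2 × L²/6 = 43200 mm².
Direct shear f_v = P/L_w = 314×10³/720 = 436.1 N/mm.
Moment M = P × e = 314×10³ × 195 = 61230000 N·mm; bending f_b = M/S = 1417 N/mm.
f_max = √(f_v² + f_b²) = √(436.1² + 1417²) = 1483 N/mm.
φr_n = 0.75 × 0.6 × 490 × (0.707 × 14) = 2183 N/mm → adequate.

f_max ≈ 1480 N/mm; adequate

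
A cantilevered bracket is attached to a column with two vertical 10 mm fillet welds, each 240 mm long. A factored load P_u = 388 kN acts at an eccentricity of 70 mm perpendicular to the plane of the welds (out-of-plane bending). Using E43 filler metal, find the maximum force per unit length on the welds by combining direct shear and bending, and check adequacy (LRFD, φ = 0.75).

E43XX → F_EXX = 430 MPa.
L_w = 2 × 240 = 480 mm; section modulus (unit throat) S = 2 × L²/6 = 19200 mm².
Direct shear f_v = P/L_w = 388×10³/480 = 808.3 N/mm.
Moment M = P × e = 388×10³ × 70 = 27160000 N·mm; bending f_b = M/S = 1415 N/mm.
f_max = √(f_v² + f_b²) = √(808.3² + 1415²) = 1629 N/mm.
φr_n = 0.75 × 0.6 × 430 × (0.707 × 10) = 1368 N/mm → NOT adequate.

f_max ≈ 1630 N/mm; NOT adequate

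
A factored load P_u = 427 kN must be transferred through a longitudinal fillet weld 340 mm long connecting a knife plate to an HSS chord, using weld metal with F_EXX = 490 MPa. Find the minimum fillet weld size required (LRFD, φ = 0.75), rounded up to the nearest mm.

w = 9 mm

Total weld length L = 340 mm.
Required throat t_e = P_u / (φ × 0.6 F_EXX × L) = 427 / (0.75 × 0.6 × 490 × 340 × 10⁻³) = 5.696 mm.
Required leg w = t_e / 0.707 = 8.056 mm → use 9 mm.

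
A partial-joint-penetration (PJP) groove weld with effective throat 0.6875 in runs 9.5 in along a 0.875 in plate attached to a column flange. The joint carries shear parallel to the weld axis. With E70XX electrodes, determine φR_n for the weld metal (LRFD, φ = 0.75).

E70XX → F_EXX = 70 ksi.
Effective throat (given) t_e = 0.6875 in.
A_we = 0.6875 × 9.5 = 6.531 in².
F_nw = 0.6 F_EXX = 42 ksi.
φR_n = 0.75 × 42 × 6.531 = 205.7 kip.

φR_n ≈ 206 kip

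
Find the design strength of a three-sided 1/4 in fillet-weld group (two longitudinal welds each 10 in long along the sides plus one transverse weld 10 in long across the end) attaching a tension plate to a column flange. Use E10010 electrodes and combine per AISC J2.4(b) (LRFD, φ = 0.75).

E100XX → F_EXX = 100 ksi.
t_e = 0.707 × 0.25 = 0.1767 in.
R_nwl = 0.6 × 100 × 0.1767 × 20 = 212.1 kips (longitudinal, 2 welds).
R_nwt = 0.6 × 100 × 0.1767 × 10 = 106 kips (transverse, base value).
(i) R_nwl + R_nwt = 318.1 kips; (ii) 0.85 R_nwl + 1.5 R_nwt = 339.4 kips.
R_n = max = 339.4 kips [governs: (ii)]; φR_n = 254.5 kips.

φR_n ≈ 255 kips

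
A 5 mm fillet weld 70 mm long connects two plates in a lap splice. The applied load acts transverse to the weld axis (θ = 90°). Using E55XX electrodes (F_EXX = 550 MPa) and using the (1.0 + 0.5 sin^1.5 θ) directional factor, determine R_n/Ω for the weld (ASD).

R_n/Ω ≈ 61.2 kN

t_e = 0.707 × 5 = 3.535 mm; A_we = 3.535 × 70 = 247.4 mm².
Directional factor: 1.0 + 0.5 sin^1.5(90°) = 1.5.
F_nw = 0.6 × 550 × 1.5 = 495 MPa.
R_n/Ω = (495 × 247.4) / 2.0 × 10⁻³ = 61.24 kN.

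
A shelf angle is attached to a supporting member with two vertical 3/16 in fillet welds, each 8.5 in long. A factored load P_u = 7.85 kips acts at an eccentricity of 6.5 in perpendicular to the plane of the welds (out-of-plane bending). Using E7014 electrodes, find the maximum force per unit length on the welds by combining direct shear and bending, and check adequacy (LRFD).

E70XX → F_EXX = 70 ksi.
L_w = 2 × 8.5 = 17 in; section modulus (unit throat) S = 2 × L²/6 = 24.08 in².
Direct shear f_v = P/L_w = 7.85/17 = 0.4618 kip/in.
Moment M = P × e = 7.85 × 6.5 = 51.025 kip·in; bending f_b = M/S = 2.119 kip/in.
f_max = √(f_v² + f_b²) = √(0.4618² + 2.119²) = 2.168 kip/in.
φr_n = 0.75 × 0.6 × 70 × (0.707 × 0.1875) = 4.176 kip/in → adequate.

f_max ≈ 2.17 kip/in; adequate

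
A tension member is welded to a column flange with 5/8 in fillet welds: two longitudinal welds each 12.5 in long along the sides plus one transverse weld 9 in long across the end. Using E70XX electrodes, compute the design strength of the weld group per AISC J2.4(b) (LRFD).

E70XX → F_EXX = 70 ksi.
t_e = 0.707 × 0.625 = 0.4419 in.
R_nwl = 0.6 × 70 × 0.4419 × 25 = 464 kip (longitudinal, 2 welds).
R_nwt = 0.6 × 70 × 0.4419 × 9 = 167 kip (transverse, base value).
(i) R_nwl + R_nwt = 631 kip; (ii) 0.85 R_nwl + 1.5 R_nwt = 644.9 kip.
R_n = max = 644.9 kip [governs: (ii)]; φR_n = 483.7 kip.

φR_n ≈ 484 kip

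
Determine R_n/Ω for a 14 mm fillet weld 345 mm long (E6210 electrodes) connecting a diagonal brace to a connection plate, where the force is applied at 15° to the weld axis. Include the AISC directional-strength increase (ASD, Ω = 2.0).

R_n/Ω ≈ 677 kN

E62XX → F_EXX = 620 MPa.
t_e = 0.707 × 14 = 9.898 mm; A_we = 9.898 × 345 = 3415 mm².
Directional factor: 1.0 + 0.5 sin^1.5(15°) = 1.066.
F_nw = 0.6 × 620 × 1.066 = 396.5 MPa.
R_n/Ω = (396.5 × 3415) / 2.0 × 10⁻³ = 677 kN.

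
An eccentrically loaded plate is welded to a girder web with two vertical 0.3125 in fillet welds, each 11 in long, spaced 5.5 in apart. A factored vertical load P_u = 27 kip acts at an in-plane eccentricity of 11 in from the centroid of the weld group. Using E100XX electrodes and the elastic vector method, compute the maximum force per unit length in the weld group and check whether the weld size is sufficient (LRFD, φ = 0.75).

E100XX → F_EXX = 100 ksi.
Total weld length L_w = 22 in. Treat welds as unit-width lines.
Polar moment about centroid: J = 2[d³/12 + d(b/2)²] = 2[11³/12 + 11×2.75²] = 388.2 in³.
Direct shear f_v = P/L_w = 27 / 22 = 1.227 kip/in (vertical).
Torsion M = P·e = 27 × 11 = 297 kip·in.
Critical point at (x, y) = (2.75, 5.5) from centroid. f_tx = M·y/J = 4.208 kip/in; f_ty = M·x/J = 2.104 kip/in.
Resultant f_max = √[f_tx² + (f_v + f_ty)²] = √[4.208² + (1.227 + 2.104)²] = 5.367 kip/in.
Capacity per unit length: φr_n = 0.75 × 0.6 × 100 × (0.707 × 0.3125) = 9.942 kip/in.
5.367 ≤ 9.942 → adequate.

f_max ≈ 5.37 kip/in; adequate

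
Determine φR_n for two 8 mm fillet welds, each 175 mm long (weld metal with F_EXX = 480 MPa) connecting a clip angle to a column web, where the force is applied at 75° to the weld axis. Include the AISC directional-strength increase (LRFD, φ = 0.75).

t_e = 0.707 × 8 = 5.656 mm; A_we = 5.656 × 350 = 1980 mm².
Directional factor: 1.0 + 0.5 sin^1.5(75°) = 1.475.
F_nw = 0.6 × 480 × 1.475 = 424.7 MPa.
φR_n = 0.75 × 424.7 × 1980 × 10⁻³ = 630.6 kN.

φR_n ≈ 631 kN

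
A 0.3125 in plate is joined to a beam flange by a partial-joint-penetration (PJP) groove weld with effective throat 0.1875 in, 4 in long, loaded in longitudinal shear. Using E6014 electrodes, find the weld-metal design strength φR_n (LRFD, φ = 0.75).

E60XX → F_EXX = 60 ksi.
Effective throat (given) t_e = 0.1875 in.
A_we = 0.1875 × 4 = 0.75 in².
F_nw = 0.6 F_EXX = 36 ksi.
φR_n = 0.75 × 36 × 0.75 = 20.25 kip.

φR_n ≈ 20.2 kip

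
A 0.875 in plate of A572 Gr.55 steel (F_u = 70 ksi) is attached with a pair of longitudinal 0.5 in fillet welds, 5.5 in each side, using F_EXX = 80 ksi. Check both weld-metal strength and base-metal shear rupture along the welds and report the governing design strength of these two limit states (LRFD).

φR_n ≈ 140 kip (weld metal governs)

t_e = 0.707 × 0.5 = 0.3535 in; L = 11 in.
Weld metal: φR_n = 0.75 × 0.6 × 80 × 0.3535 × 11 = 140 kip.
Base metal (shear rupture): φR_n = 0.75 × 0.6 × 70 × 0.875 × 11 = 303.2 kip.
Governing: weld metal.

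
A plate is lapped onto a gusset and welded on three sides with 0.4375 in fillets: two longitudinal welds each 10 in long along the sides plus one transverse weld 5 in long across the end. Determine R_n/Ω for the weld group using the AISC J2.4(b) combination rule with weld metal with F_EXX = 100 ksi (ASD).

t_e = 0.707 × 0.4375 = 0.3093 in.
R_nwl = 0.6 × 100 × 0.3093 × 20 = 371.2 kips (longitudinal, 2 welds).
R_nwt = 0.6 × 100 × 0.3093 × 5 = 92.79 kips (transverse, base value).
(i) R_nwl + R_nwt = 464 kips; (ii) 0.85 R_nwl + 1.5 R_nwt = 454.7 kips.
R_n = max = 464 kips [governs: (i)]; R_n/Ω = 232 kips.

R_n/Ω ≈ 232 kips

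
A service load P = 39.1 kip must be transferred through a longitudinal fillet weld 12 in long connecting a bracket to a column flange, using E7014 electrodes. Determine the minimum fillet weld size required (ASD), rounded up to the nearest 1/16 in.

E70XX → F_EXX = 70 ksi.
Total weld length L = 12 in.
Required throat t_e = P × Ω / (0.6 F_EXX × L) = 39.1 × 2.0 / (0.6 × 70 × 12) = 0.1552 in.
Required leg w = t_e / 0.707 = 0.2195 in → use 1/4 in.

w = 1/4 in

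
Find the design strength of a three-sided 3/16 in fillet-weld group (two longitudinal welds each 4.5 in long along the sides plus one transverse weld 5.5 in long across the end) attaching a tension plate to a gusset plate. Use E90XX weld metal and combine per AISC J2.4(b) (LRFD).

φR_n ≈ 85.4 kips

E90XX → F_EXX = 90 ksi.
t_e = 0.707 × 0.1875 = 0.1326 in.
R_nwl = 0.6 × 90 × 0.1326 × 9 = 64.43 kips (longitudinal, 2 welds).
R_nwt = 0.6 × 90 × 0.1326 × 5.5 = 39.37 kips (transverse, base value).
(i) R_nwl + R_nwt = 103.8 kips; (ii) 0.85 R_nwl + 1.5 R_nwt = 113.8 kips.
R_n = max = 113.8 kips [governs: (ii)]; φR_n = 85.36 kips.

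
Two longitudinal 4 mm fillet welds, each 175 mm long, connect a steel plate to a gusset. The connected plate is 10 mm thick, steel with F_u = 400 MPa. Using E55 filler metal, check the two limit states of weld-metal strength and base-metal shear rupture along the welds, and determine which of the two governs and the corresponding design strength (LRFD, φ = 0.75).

E55XX → F_EXX = 550 MPa.
t_e = 0.707 × 4 = 2.828 mm; L = 350 mm.
Weld metal: φR_n = 0.75 × 0.6 × 550 × 2.828 × 350 × 10⁻³ = 245 kN.
Base metal (shear rupture): φR_n = 0.75 × 0.6 × 400 × 10 × 350 × 10⁻³ = 630 kN.
Governing: weld metal.

φR_n ≈ 245 kN (weld metal governs)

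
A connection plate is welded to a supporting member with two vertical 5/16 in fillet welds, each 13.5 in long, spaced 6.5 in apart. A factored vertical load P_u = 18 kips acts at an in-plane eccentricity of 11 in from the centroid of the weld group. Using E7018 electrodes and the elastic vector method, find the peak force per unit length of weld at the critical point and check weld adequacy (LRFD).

E70XX → F_EXX = 70 ksi.
Total weld length L_w = 27 in. Treat welds as unit-width lines.
Polar moment about centroid: J = 2[d³/12 + d(b/2)²] = 2[13.5³/12 + 13.5×3.25²] = 695.2 in³.
Direct shear f_v = P/L_w = 18 / 27 = 0.6667 kip/in (vertical).
Torsion M = P·e = 18 × 11 = 198 kip·in.
Critical point at (x, y) = (3.25, 6.75) from centroid. f_tx = M·y/J = 1.922 kip/in; f_ty = M·x/J = 0.9256 kip/in.
Resultant f_max = √[f_tx² + (f_v + f_ty)²] = √[1.922² + (0.6667 + 0.9256)²] = 2.496 kip/in.
Capacity per unit length: φr_n = 0.75 × 0.6 × 70 × (0.707 × 0.3125) = 6.96 kip/in.
2.496 ≤ 6.96 → adequate.

f_max ≈ 2.5 kip/in; adequate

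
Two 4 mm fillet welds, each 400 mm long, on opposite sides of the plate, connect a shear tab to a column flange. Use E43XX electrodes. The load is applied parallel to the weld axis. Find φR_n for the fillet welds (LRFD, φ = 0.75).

E43XX → F_EXX = 430 MPa.
Effective throat t_e = 0.707 × 4 = 2.828 mm.
Total length L = 800 mm; A_we = 2.828 × 800 = 2262 mm².
F_nw = 0.6 F_EXX = 0.6 × 430 = 258 MPa.
φR_n = 0.75 × 258 × 2262 × 10⁻³ = 437.8 kN.

φR_n ≈ 438 kN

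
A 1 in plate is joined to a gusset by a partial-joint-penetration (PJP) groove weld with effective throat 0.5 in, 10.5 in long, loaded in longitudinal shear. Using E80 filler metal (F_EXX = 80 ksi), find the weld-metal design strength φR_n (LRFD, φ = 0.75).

Effective throat (given) t_e = 0.5 in.
A_we = 0.5 × 10.5 = 5.25 in².
F_nw = 0.6 F_EXX = 48 ksi.
φR_n = 0.75 × 48 × 5.25 = 189 kips.

φR_n ≈ 189 kips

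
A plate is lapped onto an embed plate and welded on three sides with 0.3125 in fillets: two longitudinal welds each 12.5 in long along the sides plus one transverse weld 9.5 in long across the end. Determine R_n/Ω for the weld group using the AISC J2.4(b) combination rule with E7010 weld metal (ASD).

R_n/Ω ≈ 165 kip

E70XX → F_EXX = 70 ksi.
t_e = 0.707 × 0.3125 = 0.2209 in.
R_nwl = 0.6 × 70 × 0.2209 × 25 = 232 kip (longitudinal, 2 welds).
R_nwt = 0.6 × 70 × 0.2209 × 9.5 = 88.15 kip (transverse, base value).
(i) R_nwl + R_nwt = 320.1 kip; (ii) 0.85 R_nwl + 1.5 R_nwt = 329.4 kip.
R_n = max = 329.4 kip [governs: (ii)]; R_n/Ω = 164.7 kip.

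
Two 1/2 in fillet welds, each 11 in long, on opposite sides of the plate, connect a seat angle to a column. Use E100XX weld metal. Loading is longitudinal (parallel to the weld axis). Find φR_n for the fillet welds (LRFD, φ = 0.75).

φR_n ≈ 350 kips

E100XX → F_EXX = 100 ksi.
Effective throat t_e = 0.707 × 0.5 = 0.3535 in.
Total length L = 22 in; A_we = 0.3535 × 22 = 7.777 in².
F_nw = 0.6 F_EXX = 0.6 × 100 = 60 ksi.
φR_n = 0.75 × 60 × 7.777 = 350 kips.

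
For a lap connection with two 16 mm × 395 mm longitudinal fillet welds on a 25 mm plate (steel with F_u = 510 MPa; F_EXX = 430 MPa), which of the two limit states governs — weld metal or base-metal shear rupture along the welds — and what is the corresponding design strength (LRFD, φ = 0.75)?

φR_n ≈ 1730 kN (weld metal governs)

t_e = 0.707 × 16 = 11.31 mm; L = 790 mm.
Weld metal: φR_n = 0.75 × 0.6 × 430 × 11.31 × 790 × 10⁻³ = 1729 kN.
Base metal (shear rupture): φR_n = 0.75 × 0.6 × 510 × 25 × 790 × 10⁻³ = 4533 kN.
Governing: weld metal.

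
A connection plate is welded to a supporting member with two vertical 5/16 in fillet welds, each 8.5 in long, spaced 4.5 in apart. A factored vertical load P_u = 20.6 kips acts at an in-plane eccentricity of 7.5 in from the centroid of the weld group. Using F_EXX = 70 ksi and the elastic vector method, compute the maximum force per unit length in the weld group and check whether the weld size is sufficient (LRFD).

f_max ≈ 4.64 kip/in; adequate

Total weld length L_w = 17 in. Treat welds as unit-width lines.
Polar moment about centroid: J = 2[d³/12 + d(b/2)²] = 2[8.5³/12 + 8.5×2.25²] = 188.4 in³.
Direct shear f_v = P/L_w = 20.6 / 17 = 1.212 kip/in (vertical).
Torsion M = P·e = 20.6 × 7.5 = 154.5 kip·in.
Critical point at (x, y) = (2.25, 4.25) from centroid. f_tx = M·y/J = 3.485 kip/in; f_ty = M·x/J = 1.845 kip/in.
Resultant f_max = √[f_tx² + (f_v + f_ty)²] = √[3.485² + (1.212 + 1.845)²] = 4.636 kip/in.
Capacity per unit length: φr_n = 0.75 × 0.6 × 70 × (0.707 × 0.3125) = 6.96 kip/in.
4.636 ≤ 6.96 → adequate.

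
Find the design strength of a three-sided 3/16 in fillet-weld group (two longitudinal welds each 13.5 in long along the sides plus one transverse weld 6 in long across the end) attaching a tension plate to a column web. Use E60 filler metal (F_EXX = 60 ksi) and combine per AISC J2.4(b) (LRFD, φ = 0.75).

t_e = 0.707 × 0.1875 = 0.1326 in.
R_nwl = 0.6 × 60 × 0.1326 × 27 = 128.9 kip (longitudinal, 2 welds).
R_nwt = 0.6 × 60 × 0.1326 × 6 = 28.63 kip (transverse, base value).
(i) R_nwl + R_nwt = 157.5 kip; (ii) 0.85 R_nwl + 1.5 R_nwt = 152.5 kip.
R_n = max = 157.5 kip [governs: (i)]; φR_n = 118.1 kip.

φR_n ≈ 118 kip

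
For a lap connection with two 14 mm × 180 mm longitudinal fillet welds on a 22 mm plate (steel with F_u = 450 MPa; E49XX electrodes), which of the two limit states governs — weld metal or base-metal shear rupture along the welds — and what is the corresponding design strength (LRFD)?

E49XX → F_EXX = 490 MPa.
t_e = 0.707 × 14 = 9.898 mm; L = 360 mm.
Weld metal: φR_n = 0.75 × 0.6 × 490 × 9.898 × 360 × 10⁻³ = 785.7 kN.
Base metal (shear rupture): φR_n = 0.75 × 0.6 × 450 × 22 × 360 × 10⁻³ = 1604 kN.
Governing: weld metal.

φR_n ≈ 786 kN (weld metal governs)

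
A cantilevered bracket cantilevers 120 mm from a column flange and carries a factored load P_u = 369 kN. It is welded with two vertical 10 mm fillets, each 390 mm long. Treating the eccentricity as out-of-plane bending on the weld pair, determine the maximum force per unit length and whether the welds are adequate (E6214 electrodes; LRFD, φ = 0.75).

f_max ≈ 993 N/mm; adequate

E62XX → F_EXX = 620 MPa.
L_w = 2 × 390 = 780 mm; section modulus (unit throat) S = 2 × L²/6 = 50700 mm².
Direct shear f_v = P/L_w = 369×10³/780 = 473.1 N/mm.
Moment M = P × e = 369×10³ × 120 = 44280000 N·mm; bending f_b = M/S = 873.4 N/mm.
f_max = √(f_v² + f_b²) = √(473.1² + 873.4²) = 993.3 N/mm.
φr_n = 0.75 × 0.6 × 620 × (0.707 × 10) = 1973 N/mm → adequate.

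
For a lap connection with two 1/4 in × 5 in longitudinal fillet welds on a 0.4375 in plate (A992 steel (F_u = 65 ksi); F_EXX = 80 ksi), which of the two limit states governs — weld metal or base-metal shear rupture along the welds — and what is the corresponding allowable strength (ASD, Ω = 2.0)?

t_e = 0.707 × 0.25 = 0.1767 in; L = 10 in.
Weld metal: R_n/Ω = (1/2.0) × 0.6 × 80 × 0.1767 × 10 = 42.42 kip.
Base metal (shear rupture): R_n/Ω = (1/2.0) × 0.6 × 65 × 0.4375 × 10 = 85.31 kip.
Governing: weld metal.

R_n/Ω ≈ 42.4 kip (weld metal governs)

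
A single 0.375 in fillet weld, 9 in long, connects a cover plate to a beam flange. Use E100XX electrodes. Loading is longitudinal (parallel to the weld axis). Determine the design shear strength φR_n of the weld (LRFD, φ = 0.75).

E100XX → F_EXX = 100 ksi.
Effective throat t_e = 0.707 × 0.375 = 0.2651 in.
Total length L = 9 in; A_we = 0.2651 × 9 = 2.386 in².
F_nw = 0.6 F_EXX = 0.6 × 100 = 60 ksi.
φR_n = 0.75 × 60 × 2.386 = 107.4 kip.

φR_n ≈ 107 kip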